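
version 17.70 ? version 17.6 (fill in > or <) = >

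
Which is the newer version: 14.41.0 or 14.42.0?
14.42.0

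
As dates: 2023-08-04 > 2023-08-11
False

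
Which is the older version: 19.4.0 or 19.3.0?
19.3.0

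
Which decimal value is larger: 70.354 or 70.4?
70.4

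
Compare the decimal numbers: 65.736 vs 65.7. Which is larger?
65.736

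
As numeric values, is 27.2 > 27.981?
False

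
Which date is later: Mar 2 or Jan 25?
Mar 2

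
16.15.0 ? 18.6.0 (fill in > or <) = <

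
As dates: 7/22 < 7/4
False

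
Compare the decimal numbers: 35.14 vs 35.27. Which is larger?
35.27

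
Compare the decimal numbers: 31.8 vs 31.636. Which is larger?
31.8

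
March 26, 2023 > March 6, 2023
True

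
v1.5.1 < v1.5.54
True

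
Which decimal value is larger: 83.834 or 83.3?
83.834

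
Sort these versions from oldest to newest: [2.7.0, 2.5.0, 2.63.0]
[2.5.0, 2.7.0, 2.63.0]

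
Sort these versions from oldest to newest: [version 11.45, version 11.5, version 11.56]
[version 11.5, version 11.45, version 11.56]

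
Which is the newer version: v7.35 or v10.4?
v10.4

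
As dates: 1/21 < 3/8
True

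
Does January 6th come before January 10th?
Yes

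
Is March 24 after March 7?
Yes. Day 24 comes after day 7 in March — this is a date comparison, not a decimal one (the decimal 3.24 would be smaller than 3.7).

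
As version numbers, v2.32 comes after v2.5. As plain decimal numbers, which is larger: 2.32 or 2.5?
2.5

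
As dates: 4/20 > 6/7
False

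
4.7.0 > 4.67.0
False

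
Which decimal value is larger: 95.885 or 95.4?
95.885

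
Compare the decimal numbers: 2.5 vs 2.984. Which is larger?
2.984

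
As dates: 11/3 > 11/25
False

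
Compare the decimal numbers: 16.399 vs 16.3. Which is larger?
16.399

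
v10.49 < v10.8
False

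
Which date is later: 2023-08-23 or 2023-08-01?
2023-08-23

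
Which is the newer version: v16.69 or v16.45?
v16.69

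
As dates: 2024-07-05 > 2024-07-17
False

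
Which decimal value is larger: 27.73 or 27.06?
27.73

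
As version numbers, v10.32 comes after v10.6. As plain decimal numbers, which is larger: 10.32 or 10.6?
10.6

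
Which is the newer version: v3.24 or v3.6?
v3.24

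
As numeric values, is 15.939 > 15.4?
True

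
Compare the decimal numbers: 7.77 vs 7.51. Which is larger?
7.77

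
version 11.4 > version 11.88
False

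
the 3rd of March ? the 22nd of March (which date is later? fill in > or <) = <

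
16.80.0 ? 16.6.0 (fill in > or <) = >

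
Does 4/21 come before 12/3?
Yes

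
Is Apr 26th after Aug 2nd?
No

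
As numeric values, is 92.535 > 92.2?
True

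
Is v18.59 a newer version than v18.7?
Yes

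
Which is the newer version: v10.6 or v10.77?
v10.77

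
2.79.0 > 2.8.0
True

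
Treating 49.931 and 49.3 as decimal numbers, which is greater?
49.931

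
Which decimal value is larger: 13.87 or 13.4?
13.87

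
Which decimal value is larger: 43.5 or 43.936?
43.936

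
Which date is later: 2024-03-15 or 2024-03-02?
2024-03-15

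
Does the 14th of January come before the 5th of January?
No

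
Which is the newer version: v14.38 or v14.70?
v14.70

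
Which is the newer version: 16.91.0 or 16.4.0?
16.91.0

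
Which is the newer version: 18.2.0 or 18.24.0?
18.24.0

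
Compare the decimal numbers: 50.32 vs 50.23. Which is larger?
50.32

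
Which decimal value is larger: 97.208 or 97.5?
97.5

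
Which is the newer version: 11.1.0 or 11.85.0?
11.85.0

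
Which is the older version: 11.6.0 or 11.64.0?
11.6.0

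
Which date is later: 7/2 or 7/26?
7/26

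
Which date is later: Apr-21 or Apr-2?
Apr-21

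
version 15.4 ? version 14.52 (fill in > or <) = >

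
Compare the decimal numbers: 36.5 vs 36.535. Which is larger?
36.535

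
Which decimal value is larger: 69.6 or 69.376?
69.6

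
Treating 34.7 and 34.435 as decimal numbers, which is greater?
34.7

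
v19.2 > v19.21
False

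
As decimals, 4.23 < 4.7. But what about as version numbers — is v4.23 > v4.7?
True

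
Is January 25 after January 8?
Yes. Day 25 comes after day 8 in January — this is a date comparison, not a decimal one (the decimal 1.25 would be smaller than 1.8).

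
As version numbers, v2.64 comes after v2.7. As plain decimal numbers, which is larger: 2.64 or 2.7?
2.7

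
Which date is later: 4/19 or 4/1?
4/19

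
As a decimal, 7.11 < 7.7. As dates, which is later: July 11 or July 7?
July 11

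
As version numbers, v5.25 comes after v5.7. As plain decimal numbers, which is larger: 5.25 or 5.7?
5.7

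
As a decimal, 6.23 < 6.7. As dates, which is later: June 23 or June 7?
June 23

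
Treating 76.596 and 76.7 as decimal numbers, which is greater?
76.7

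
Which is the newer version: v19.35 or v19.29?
v19.35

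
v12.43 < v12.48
True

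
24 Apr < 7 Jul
True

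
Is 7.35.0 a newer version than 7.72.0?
No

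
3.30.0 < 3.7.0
False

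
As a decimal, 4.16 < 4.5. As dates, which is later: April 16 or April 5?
April 16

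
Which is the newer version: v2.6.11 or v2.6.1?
v2.6.11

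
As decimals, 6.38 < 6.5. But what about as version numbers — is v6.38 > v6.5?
True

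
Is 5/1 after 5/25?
No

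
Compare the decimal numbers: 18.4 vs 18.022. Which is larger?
18.4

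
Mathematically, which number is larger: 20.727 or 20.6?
20.727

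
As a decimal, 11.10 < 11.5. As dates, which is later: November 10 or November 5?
November 10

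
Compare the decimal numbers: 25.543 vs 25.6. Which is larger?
25.6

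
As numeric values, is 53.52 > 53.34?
True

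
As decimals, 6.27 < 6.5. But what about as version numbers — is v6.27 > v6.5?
True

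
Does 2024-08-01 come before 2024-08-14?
Yes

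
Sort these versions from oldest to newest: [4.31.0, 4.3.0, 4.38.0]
[4.3.0, 4.31.0, 4.38.0]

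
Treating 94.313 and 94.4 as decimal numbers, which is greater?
94.4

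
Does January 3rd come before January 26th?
Yes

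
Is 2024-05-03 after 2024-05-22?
No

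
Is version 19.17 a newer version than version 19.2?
Yes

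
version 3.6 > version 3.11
False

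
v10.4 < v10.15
True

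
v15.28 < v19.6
True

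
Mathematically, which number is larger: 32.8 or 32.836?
32.836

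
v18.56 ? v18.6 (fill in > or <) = >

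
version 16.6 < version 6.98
False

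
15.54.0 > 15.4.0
True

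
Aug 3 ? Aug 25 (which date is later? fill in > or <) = <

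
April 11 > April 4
True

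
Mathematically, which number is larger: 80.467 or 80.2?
80.467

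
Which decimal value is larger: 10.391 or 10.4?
10.4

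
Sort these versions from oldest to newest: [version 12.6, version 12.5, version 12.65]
[version 12.5, version 12.6, version 12.65]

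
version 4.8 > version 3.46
True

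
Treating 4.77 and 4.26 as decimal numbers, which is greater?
4.77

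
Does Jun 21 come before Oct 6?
Yes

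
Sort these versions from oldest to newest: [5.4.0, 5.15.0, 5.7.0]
[5.4.0, 5.7.0, 5.15.0]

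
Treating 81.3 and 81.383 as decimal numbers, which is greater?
81.383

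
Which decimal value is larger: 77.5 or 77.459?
77.5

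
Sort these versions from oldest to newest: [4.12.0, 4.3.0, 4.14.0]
[4.3.0, 4.12.0, 4.14.0]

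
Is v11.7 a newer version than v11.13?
No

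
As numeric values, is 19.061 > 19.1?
False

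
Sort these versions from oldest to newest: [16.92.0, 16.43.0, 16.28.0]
[16.28.0, 16.43.0, 16.92.0]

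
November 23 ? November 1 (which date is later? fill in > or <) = >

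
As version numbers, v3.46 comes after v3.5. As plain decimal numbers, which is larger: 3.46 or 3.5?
3.5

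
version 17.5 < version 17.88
True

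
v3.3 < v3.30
True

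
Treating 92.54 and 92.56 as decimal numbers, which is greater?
92.56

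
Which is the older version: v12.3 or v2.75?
v2.75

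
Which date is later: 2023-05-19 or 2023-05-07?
2023-05-19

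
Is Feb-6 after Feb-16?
No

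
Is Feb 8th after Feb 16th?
No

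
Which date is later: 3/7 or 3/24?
3/24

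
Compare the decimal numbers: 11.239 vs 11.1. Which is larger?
11.239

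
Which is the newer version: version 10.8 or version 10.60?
version 10.60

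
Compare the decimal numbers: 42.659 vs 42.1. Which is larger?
42.659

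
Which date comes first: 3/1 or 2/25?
2/25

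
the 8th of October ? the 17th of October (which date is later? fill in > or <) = <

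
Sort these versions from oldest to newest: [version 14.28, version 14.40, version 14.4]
[version 14.4, version 14.28, version 14.40]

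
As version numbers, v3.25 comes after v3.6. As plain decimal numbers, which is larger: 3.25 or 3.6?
3.6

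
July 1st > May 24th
True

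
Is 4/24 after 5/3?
No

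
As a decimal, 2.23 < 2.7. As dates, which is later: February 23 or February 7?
February 23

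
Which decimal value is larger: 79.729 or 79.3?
79.729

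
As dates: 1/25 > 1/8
True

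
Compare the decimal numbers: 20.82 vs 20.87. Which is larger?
20.87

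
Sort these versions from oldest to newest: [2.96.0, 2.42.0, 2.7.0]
[2.7.0, 2.42.0, 2.96.0]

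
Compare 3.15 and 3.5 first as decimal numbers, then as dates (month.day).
As decimals: 3.15 < 3.5. As dates: 3/15 is later than 3/5 (day 15 > day 5).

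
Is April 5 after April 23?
No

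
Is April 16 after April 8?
Yes. Day 16 comes after day 8 in April — this is a date comparison, not a decimal one (the decimal 4.16 would be smaller than 4.8).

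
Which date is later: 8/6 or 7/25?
8/6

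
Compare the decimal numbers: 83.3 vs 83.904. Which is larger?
83.904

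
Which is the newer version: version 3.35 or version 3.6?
version 3.35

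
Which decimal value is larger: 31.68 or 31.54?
31.68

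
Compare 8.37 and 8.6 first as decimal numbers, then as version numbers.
As decimals: 8.37 < 8.6. As versions: v8.37 > v8.6 (minor version 37 > 6).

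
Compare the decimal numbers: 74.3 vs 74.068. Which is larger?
74.3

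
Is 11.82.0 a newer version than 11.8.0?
Yes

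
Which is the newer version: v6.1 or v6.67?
v6.67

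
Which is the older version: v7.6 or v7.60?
v7.6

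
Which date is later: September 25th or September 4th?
September 25th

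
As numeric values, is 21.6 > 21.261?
True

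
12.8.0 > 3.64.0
True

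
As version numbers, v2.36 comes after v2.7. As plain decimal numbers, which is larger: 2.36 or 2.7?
2.7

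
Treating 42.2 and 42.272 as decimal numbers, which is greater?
42.272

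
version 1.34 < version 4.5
True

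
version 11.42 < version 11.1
False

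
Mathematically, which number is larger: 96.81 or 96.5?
96.81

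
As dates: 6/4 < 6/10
True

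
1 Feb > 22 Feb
False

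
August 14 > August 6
True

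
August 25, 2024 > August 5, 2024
True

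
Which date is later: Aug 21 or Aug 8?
Aug 21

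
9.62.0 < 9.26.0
False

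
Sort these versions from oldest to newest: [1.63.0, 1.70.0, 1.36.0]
[1.36.0, 1.63.0, 1.70.0]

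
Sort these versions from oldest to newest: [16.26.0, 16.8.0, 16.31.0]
[16.8.0, 16.26.0, 16.31.0]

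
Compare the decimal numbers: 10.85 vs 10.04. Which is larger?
10.85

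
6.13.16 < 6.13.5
False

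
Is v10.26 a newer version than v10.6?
Yes. Version numbers are compared segment by segment as integers, not as decimals: minor version 26 > 6, so v10.26 > v10.6 (even though the decimal 10.26 < 10.6).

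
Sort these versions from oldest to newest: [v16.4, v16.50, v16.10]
[v16.4, v16.10, v16.50]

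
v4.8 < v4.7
False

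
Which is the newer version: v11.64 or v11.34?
v11.64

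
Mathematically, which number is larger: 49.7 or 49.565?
49.7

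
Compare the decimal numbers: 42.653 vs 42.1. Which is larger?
42.653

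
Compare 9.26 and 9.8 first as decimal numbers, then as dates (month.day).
As decimals: 9.26 < 9.8. As dates: 9/26 is later than 9/8 (day 26 > day 8).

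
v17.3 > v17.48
False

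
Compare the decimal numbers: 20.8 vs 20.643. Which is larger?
20.8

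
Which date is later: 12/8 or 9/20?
12/8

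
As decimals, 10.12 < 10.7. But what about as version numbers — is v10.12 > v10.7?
True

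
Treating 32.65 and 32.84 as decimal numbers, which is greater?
32.84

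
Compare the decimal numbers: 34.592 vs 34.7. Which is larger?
34.7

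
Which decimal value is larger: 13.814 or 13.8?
13.814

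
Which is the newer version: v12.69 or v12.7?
v12.69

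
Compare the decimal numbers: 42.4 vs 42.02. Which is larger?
42.4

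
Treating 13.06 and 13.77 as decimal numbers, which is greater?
13.77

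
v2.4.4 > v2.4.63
False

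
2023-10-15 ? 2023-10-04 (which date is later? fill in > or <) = >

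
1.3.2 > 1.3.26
False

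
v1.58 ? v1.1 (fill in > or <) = >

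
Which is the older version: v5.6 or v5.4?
v5.4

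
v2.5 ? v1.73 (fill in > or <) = >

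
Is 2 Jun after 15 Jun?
No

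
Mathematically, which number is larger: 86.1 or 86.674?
86.674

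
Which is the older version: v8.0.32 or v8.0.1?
v8.0.1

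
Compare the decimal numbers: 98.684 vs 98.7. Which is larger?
98.7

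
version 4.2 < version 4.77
True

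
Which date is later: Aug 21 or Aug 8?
Aug 21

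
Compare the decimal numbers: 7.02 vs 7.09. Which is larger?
7.09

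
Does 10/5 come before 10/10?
Yes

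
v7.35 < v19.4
True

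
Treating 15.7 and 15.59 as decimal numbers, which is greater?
15.7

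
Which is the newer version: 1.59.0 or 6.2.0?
6.2.0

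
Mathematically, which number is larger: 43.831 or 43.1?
43.831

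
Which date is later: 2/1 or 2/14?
2/14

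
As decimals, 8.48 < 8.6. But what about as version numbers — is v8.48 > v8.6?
True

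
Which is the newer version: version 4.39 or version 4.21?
version 4.39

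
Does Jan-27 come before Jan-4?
No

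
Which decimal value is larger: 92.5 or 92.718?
92.718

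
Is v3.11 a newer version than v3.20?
No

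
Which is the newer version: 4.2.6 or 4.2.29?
4.2.29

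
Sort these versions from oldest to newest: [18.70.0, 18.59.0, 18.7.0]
[18.7.0, 18.59.0, 18.70.0]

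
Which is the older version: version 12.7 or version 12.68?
version 12.7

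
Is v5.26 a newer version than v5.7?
Yes. Version numbers are compared segment by segment as integers, not as decimals: minor version 26 > 7, so v5.26 > v5.7 (even though the decimal 5.26 < 5.7).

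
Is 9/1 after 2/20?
Yes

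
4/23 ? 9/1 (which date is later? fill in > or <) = <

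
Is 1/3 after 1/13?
No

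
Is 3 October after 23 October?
No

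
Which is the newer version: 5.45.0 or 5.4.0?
5.45.0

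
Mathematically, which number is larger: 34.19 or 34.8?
34.8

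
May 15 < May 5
False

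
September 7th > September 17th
False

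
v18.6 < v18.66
True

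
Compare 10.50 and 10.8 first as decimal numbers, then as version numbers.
As decimals: 10.50 < 10.8. As versions: v10.50 > v10.8 (minor version 50 > 8).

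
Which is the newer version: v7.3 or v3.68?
v7.3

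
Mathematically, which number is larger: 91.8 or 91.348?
91.8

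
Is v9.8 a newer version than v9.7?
Yes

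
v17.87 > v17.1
True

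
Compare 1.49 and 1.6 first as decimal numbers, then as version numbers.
As decimals: 1.49 < 1.6. As versions: v1.49 > v1.6 (minor version 49 > 6).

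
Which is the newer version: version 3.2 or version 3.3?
version 3.3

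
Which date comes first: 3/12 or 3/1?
3/1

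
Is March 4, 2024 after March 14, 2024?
No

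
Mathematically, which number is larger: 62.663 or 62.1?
62.663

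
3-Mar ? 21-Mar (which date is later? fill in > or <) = <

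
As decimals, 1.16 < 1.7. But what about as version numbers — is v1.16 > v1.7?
True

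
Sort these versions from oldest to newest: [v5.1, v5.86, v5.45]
[v5.1, v5.45, v5.86]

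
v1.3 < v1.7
True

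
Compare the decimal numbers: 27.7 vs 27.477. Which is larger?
27.7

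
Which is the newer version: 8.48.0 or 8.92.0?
8.92.0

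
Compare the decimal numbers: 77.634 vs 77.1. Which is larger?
77.634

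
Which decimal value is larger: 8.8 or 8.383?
8.8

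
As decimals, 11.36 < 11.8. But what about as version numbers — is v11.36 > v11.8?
True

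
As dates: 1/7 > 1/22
False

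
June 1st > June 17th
False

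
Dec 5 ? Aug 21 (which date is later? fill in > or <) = >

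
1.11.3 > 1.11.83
False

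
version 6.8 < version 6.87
True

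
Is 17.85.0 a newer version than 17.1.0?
Yes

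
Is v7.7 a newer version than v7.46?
No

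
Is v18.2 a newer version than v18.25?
No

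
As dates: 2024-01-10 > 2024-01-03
True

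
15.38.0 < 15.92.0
True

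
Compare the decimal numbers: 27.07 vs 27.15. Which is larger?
27.15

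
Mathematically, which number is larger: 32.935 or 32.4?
32.935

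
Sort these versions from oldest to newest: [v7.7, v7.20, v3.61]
[v3.61, v7.7, v7.20]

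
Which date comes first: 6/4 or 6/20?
6/4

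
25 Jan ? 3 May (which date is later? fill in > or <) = <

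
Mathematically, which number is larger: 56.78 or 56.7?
56.78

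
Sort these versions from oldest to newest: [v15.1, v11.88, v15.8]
[v11.88, v15.1, v15.8]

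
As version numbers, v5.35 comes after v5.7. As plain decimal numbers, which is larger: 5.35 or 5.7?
5.7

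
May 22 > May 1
True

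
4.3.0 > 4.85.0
False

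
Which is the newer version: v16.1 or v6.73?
v16.1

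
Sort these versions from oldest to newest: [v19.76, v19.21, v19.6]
[v19.6, v19.21, v19.76]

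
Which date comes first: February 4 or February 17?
February 4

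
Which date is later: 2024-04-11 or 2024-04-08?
2024-04-11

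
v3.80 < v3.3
False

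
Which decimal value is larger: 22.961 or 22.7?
22.961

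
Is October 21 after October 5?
Yes. Day 21 comes after day 5 in October — this is a date comparison, not a decimal one (the decimal 10.21 would be smaller than 10.5).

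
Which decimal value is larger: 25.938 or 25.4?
25.938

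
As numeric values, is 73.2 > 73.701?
False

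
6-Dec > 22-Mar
True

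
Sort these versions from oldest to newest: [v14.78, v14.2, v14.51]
[v14.2, v14.51, v14.78]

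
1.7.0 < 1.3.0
False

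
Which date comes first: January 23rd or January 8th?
January 8th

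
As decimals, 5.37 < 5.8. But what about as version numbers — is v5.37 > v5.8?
True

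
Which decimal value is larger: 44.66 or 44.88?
44.88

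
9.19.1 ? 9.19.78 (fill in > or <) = <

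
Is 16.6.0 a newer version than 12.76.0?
Yes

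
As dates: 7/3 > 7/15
False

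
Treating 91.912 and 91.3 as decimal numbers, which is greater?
91.912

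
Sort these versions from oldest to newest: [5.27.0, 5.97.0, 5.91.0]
[5.27.0, 5.91.0, 5.97.0]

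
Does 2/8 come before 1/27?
No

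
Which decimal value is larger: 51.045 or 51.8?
51.8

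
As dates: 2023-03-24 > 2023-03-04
True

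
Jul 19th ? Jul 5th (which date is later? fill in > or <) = >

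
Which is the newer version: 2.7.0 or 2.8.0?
2.8.0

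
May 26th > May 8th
True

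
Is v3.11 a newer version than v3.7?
Yes. Version numbers are compared segment by segment as integers, not as decimals: minor version 11 > 7, so v3.11 > v3.7 (even though the decimal 3.11 < 3.7).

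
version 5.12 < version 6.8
True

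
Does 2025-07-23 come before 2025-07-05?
No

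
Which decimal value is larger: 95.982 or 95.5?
95.982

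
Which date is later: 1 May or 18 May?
18 May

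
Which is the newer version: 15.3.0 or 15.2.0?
15.3.0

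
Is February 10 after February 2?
Yes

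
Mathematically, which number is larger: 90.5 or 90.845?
90.845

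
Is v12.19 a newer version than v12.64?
No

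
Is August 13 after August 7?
Yes. Day 13 comes after day 7 in August — this is a date comparison, not a decimal one (the decimal 8.13 would be smaller than 8.7).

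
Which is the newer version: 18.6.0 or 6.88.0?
18.6.0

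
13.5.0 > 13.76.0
False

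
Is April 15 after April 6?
Yes. Day 15 comes after day 6 in April — this is a date comparison, not a decimal one (the decimal 4.15 would be smaller than 4.6).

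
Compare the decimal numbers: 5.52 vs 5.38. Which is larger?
5.52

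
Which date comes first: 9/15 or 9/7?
9/7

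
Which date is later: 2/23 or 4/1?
4/1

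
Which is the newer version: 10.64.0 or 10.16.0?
10.64.0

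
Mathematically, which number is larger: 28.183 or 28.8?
28.8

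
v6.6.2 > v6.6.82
False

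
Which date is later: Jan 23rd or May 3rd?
May 3rd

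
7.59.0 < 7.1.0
False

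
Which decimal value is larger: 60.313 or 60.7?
60.7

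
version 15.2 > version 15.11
False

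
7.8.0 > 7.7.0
True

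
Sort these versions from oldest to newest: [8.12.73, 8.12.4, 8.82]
[8.12.4, 8.12.73, 8.82]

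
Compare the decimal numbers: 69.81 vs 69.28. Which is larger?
69.81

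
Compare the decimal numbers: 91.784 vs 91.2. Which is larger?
91.784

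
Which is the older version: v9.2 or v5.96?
v5.96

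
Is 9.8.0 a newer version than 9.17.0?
No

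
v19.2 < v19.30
True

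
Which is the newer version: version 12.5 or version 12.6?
version 12.6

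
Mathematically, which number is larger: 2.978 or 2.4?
2.978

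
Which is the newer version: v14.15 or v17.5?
v17.5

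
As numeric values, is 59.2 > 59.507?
False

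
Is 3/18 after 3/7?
Yes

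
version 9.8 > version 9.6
True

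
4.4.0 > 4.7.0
False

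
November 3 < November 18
True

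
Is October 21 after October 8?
Yes. Day 21 comes after day 8 in October — this is a date comparison, not a decimal one (the decimal 10.21 would be smaller than 10.8).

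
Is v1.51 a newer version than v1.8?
Yes. Version numbers are compared segment by segment as integers, not as decimals: minor version 51 > 8, so v1.51 > v1.8 (even though the decimal 1.51 < 1.8).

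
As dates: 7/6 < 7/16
True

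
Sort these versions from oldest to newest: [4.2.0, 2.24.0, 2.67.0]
[2.24.0, 2.67.0, 4.2.0]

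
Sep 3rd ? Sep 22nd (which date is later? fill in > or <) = <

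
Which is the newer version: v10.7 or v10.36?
v10.36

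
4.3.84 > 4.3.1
True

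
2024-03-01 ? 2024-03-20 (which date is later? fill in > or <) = <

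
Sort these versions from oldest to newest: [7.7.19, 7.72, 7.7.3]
[7.7.3, 7.7.19, 7.72]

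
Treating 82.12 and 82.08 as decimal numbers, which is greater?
82.12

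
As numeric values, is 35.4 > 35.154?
True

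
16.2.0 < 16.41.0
True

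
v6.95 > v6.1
True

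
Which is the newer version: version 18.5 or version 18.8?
version 18.8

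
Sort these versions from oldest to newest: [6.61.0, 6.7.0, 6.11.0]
[6.7.0, 6.11.0, 6.61.0]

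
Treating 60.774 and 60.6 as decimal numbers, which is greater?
60.774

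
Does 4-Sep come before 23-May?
No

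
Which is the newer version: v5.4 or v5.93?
v5.93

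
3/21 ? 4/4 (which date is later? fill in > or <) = <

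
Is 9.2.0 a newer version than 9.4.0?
No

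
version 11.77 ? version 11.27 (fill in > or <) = >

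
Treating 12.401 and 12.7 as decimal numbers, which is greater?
12.7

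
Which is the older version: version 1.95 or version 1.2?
version 1.2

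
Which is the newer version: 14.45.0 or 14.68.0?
14.68.0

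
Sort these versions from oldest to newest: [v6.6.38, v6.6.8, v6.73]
[v6.6.8, v6.6.38, v6.73]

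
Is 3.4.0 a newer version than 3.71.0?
No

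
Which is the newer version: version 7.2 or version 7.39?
version 7.39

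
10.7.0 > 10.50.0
False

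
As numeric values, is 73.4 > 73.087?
True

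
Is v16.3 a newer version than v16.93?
No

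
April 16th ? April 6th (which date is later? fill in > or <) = >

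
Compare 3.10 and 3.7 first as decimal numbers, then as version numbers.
As decimals: 3.10 < 3.7. As versions: v3.10 > v3.7 (minor version 10 > 7).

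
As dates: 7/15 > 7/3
True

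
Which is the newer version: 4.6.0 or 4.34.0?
4.34.0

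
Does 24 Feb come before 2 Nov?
Yes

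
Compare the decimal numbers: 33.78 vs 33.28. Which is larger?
33.78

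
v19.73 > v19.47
True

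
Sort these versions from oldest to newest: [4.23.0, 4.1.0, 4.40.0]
[4.1.0, 4.23.0, 4.40.0]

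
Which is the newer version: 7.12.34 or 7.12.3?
7.12.34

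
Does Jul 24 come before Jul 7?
No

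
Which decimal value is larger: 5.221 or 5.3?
5.3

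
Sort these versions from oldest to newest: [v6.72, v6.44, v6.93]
[v6.44, v6.72, v6.93]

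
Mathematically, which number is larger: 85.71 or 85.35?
85.71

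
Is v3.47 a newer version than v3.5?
Yes. Version numbers are compared segment by segment as integers, not as decimals: minor version 47 > 5, so v3.47 > v3.5 (even though the decimal 3.47 < 3.5).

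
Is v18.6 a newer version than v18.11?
No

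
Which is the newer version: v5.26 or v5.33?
v5.33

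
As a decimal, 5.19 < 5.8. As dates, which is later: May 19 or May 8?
May 19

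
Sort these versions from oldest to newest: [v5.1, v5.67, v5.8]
[v5.1, v5.8, v5.67]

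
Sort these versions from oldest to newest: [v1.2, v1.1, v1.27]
[v1.1, v1.2, v1.27]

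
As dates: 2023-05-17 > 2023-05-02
True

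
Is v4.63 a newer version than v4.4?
Yes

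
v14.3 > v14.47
False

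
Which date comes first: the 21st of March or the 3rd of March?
the 3rd of March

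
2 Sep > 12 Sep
False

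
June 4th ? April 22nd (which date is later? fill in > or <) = >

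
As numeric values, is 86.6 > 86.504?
True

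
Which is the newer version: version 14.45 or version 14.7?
version 14.45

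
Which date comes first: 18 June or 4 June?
4 June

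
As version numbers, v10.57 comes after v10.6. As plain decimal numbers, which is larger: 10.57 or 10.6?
10.6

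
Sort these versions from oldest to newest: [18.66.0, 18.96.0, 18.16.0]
[18.16.0, 18.66.0, 18.96.0]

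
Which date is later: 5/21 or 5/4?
5/21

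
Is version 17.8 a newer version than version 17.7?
Yes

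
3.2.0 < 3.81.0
True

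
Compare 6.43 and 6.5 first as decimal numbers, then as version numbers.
As decimals: 6.43 < 6.5. As versions: v6.43 > v6.5 (minor version 43 > 5).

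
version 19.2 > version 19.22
False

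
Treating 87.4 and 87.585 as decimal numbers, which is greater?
87.585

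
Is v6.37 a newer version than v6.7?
Yes. Version numbers are compared segment by segment as integers, not as decimals: minor version 37 > 7, so v6.37 > v6.7 (even though the decimal 6.37 < 6.7).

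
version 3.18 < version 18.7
True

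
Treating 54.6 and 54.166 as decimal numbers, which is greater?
54.6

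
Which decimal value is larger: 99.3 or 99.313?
99.313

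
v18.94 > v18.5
True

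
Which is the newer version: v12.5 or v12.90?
v12.90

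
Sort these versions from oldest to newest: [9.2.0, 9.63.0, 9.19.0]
[9.2.0, 9.19.0, 9.63.0]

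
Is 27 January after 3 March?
No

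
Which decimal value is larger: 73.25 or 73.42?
73.42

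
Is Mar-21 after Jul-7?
No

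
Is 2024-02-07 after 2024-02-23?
No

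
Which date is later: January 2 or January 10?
January 10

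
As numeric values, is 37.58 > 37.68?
False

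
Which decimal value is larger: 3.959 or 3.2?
3.959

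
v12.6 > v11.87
True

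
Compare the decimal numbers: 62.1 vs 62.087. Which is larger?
62.1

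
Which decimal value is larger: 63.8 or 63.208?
63.8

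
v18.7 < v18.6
False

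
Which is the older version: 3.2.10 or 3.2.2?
3.2.2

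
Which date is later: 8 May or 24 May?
24 May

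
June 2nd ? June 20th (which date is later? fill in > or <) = <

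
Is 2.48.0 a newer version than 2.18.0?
Yes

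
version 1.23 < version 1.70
True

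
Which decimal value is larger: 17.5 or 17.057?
17.5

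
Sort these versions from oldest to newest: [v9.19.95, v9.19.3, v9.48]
[v9.19.3, v9.19.95, v9.48]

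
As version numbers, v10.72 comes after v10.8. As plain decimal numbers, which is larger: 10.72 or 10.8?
10.8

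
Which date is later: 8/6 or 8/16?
8/16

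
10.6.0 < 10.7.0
True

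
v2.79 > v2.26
True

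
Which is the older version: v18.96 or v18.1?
v18.1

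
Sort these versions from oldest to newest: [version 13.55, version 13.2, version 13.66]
[version 13.2, version 13.55, version 13.66]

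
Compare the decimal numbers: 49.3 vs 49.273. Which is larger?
49.3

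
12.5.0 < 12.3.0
False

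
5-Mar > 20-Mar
False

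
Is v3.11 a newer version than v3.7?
Yes. Version numbers are compared segment by segment as integers, not as decimals: minor version 11 > 7, so v3.11 > v3.7 (even though the decimal 3.11 < 3.7).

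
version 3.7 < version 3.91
True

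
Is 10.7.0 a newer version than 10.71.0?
No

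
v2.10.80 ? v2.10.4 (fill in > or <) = >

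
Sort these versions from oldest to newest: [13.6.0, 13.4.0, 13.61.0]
[13.4.0, 13.6.0, 13.61.0]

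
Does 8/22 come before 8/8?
No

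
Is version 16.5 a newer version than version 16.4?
Yes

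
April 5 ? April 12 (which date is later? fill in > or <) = <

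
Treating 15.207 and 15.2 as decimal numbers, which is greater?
15.207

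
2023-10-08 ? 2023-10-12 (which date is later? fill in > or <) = <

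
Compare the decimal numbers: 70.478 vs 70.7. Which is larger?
70.7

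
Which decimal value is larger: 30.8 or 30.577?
30.8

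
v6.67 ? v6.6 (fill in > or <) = >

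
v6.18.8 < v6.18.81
True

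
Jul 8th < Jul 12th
True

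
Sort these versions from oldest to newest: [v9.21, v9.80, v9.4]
[v9.4, v9.21, v9.80]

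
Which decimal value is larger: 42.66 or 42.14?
42.66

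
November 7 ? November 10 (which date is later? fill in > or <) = <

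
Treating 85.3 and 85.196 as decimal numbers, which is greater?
85.3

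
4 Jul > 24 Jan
True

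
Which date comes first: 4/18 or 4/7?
4/7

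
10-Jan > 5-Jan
True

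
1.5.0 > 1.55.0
False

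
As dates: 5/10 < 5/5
False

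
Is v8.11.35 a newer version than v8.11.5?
Yes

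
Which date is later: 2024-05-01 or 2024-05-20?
2024-05-20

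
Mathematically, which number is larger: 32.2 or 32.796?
32.796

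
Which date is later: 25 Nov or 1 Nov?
25 Nov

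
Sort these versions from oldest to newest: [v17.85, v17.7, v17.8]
[v17.7, v17.8, v17.85]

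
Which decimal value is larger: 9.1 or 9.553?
9.553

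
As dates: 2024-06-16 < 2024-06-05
False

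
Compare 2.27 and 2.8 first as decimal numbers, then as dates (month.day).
As decimals: 2.27 < 2.8. As dates: 2/27 is later than 2/8 (day 27 > day 8).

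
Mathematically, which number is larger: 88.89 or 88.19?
88.89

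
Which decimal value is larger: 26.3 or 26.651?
26.651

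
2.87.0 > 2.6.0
True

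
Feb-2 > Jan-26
True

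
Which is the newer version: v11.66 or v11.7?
v11.66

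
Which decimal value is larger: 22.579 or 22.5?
22.579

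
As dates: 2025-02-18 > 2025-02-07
True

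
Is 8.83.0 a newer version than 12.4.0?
No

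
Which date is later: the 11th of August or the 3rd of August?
the 11th of August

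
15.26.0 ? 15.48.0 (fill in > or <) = <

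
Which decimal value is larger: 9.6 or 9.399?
9.6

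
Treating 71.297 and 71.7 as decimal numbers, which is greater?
71.7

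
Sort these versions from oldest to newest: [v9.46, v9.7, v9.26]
[v9.7, v9.26, v9.46]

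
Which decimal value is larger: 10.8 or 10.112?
10.8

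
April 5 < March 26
False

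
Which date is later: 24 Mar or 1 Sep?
1 Sep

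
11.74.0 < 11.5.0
False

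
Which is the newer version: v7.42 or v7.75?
v7.75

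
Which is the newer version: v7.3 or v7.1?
v7.3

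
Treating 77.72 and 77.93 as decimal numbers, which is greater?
77.93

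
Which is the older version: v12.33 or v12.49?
v12.33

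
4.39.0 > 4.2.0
True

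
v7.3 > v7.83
False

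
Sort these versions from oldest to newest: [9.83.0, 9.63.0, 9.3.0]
[9.3.0, 9.63.0, 9.83.0]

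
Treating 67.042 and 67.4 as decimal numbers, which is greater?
67.4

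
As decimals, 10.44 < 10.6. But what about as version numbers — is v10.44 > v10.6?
True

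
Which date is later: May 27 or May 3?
May 27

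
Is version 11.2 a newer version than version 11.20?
No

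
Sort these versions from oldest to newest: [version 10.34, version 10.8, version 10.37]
[version 10.8, version 10.34, version 10.37]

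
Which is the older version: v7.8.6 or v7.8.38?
v7.8.6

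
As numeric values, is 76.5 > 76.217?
True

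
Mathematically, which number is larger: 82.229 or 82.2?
82.229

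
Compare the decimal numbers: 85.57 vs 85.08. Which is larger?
85.57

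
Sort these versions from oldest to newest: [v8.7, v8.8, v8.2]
[v8.2, v8.7, v8.8]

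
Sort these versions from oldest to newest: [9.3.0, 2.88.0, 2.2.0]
[2.2.0, 2.88.0, 9.3.0]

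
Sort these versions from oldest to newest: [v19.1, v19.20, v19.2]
[v19.1, v19.2, v19.20]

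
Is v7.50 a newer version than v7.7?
Yes. Version numbers are compared segment by segment as integers, not as decimals: minor version 50 > 7, so v7.50 > v7.7 (even though the decimal 7.50 < 7.7).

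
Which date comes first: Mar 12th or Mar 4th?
Mar 4th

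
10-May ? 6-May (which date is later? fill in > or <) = >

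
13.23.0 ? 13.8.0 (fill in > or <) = >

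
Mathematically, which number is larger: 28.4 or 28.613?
28.613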